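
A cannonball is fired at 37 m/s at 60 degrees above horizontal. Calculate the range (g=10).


Given: v0 = 37 m/s, theta = 60 deg, g = 10 m/s^2
sin(2*60) = sin(120) = sqrt(3)/2
Using R = v0^2 * sin(2*theta) / g
R = 37^2 * (sqrt(3)/2) / 10
R = 1369 * sqrt(3) / 20
R = 1369/20*sqrt(3) m

1369/20*sqrt(3) m


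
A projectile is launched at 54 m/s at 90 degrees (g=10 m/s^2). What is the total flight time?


Given: v0 = 54 m/s, theta = 90 deg, g = 10 m/s^2
sin(90) = 1
Using T = 2*v0*sin(theta) / g
T = 2*54*1 / 10
T = 108 / 10
T = 54/5 s

54/5 s


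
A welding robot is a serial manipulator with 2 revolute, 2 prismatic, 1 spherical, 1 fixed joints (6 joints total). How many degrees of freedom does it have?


Given: serial robot with 2 revolute, 2 prismatic, 1 spherical, 1 fixed joints
DOF contribution per joint type: revolute=1, prismatic=1, spherical=3, fixed=0
DOF = 2*1 + 2*1 + 1*3 + 1*0
DOF = 7

7


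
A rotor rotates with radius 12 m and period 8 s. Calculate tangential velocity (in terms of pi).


Given: radius r = 12 m, period T = 8 s
Using v = 2*pi*r / T
v = 2*pi*12 / 8
v = 24*pi / 8
v = 3*pi m/s

3*pi m/s


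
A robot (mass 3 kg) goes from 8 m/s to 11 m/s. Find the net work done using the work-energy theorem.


Given: m = 3 kg, v0 = 8 m/s, v = 11 m/s
Using W = (1/2)*m*(v^2 - v0^2)
v^2 = 11^2 = 121
v0^2 = 8^2 = 64
v^2 - v0^2 = 121 - 64 = 57
W = (1/2)*3*57 = 171/2 J

171/2 J


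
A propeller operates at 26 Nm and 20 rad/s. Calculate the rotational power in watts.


Given: tau = 26 Nm, omega = 20 rad/s
Using P = tau * omega
P = 26 * 20
P = 520 W

520 W


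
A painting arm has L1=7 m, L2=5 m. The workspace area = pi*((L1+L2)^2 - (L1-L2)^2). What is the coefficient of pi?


Given: L1 = 7, L2 = 5
(L1+L2)^2 = (12)^2 = 144
(L1-L2)^2 = (2)^2 = 4
Difference = 144 - 4 = 140
This equals 4*L1*L2 = 4*7*5 = 140
Workspace area = 140*pi

140


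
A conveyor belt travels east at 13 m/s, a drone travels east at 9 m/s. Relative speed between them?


Given: v_A = 13 m/s east, v_B = 9 m/s east
Both move in the same direction; relative speed = |v_A - v_B|
|13 - 9| = |4|
= 4 m/s

4 m/s


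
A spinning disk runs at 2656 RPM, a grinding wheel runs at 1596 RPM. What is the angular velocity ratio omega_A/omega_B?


Given: RPM_A = 2656, RPM_B = 1596
omega = 2*pi*RPM/60, so omega_A/omega_B = RPM_A / RPM_B
omega_A/omega_B = 2656 / 1596
omega_A/omega_B = 664/399

664/399


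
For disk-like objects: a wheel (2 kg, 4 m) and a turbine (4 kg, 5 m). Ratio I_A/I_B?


Given: M1=2 kg, R1=4 m, M2=4 kg, R2=5 m
For a disk: I = (1/2)*M*R^2, so I_A/I_B = (M1*R1^2)/(M2*R2^2)
M1*R1^2 = 2*16 = 32
M2*R2^2 = 4*25 = 100
I_A/I_B = 32/100 = 8/25

8/25


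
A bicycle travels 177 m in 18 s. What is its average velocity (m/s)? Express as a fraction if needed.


Given: distance d = 177 m, time t = 18 s
Using v = d / t
v = 177 / 18
v = 59/6 m/s

59/6 m/s


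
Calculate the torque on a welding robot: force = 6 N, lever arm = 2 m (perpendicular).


Given: F = 6 N, r = 2 m, angle = 90 deg (perpendicular)
Using tau = F * r * sin(90)
sin(90) = 1
tau = 6 * 2 * 1
tau = 12 Nm

12 Nm


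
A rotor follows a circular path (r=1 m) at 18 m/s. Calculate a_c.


Given: v = 18 m/s, r = 1 m
Using a_c = v^2 / r
a_c = 18^2 / 1
a_c = 324 / 1
a_c = 324 m/s^2

324 m/s^2


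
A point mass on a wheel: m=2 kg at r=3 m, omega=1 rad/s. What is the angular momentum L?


Given: m = 2 kg, r = 3 m, omega = 1 rad/s
For a point mass: I = m*r^2
I = 2*3^2 = 2*9 = 18
L = I*omega = 18*1
L = 18 kg*m^2/s

18 kg*m^2/s


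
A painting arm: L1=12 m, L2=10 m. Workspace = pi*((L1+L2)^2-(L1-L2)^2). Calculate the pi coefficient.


Given: L1 = 12, L2 = 10
(L1+L2)^2 = (22)^2 = 484
(L1-L2)^2 = (2)^2 = 4
Difference = 484 - 4 = 480
This equals 4*L1*L2 = 4*12*10 = 480
Workspace area = 480*pi

480


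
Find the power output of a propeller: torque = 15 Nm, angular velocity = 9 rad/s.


Given: tau = 15 Nm, omega = 9 rad/s
Using P = tau * omega
P = 15 * 9
P = 135 W

135 W


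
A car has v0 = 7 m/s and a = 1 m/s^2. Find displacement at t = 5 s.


Given: v0 = 7 m/s, a = 1 m/s^2, t = 5 s
Using s = v0*t + (1/2)*a*t^2
s = 7*5 + (1/2)*1*5^2
s = 35 + (1/2)*25
s = 35 + 25/2
s = 95/2

95/2 m


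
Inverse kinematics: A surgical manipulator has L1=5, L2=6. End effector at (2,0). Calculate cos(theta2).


Given: L1 = 5, L2 = 6, target (x, y) = (2, 0)
Using cos(theta2) = (x^2 + y^2 - L1^2 - L2^2) / (2*L1*L2)
x^2 + y^2 = 2^2 + 0 = 4
L1^2 + L2^2 = 25 + 36 = 61
Numerator = 4 - 61 = -57
Denominator = 2*5*6 = 60
cos(theta2) = -57/60 = -19/20

-19/20


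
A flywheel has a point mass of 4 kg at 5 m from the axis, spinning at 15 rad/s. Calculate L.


Given: m = 4 kg, r = 5 m, omega = 15 rad/s
For a point mass: I = m*r^2
I = 4*5^2 = 4*25 = 100
L = I*omega = 100*15
L = 1500 kg*m^2/s

1500 kg*m^2/s


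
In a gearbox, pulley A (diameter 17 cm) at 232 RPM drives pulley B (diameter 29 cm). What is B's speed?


Given: D1 = 17 cm, w1 = 232 RPM, D2 = 29 cm
Using D1*w1 = D2*w2
w2 = D1*w1 / D2
w2 = 17*232 / 29
w2 = 3944 / 29
w2 = 136 RPM

136 RPM


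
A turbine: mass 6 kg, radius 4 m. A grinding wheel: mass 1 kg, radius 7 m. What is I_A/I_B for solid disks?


Given: M1=6 kg, R1=4 m, M2=1 kg, R2=7 m
For a disk: I = (1/2)*M*R^2, so I_A/I_B = (M1*R1^2)/(M2*R2^2)
M1*R1^2 = 6*16 = 96
M2*R2^2 = 1*49 = 49
I_A/I_B = 96/49 = 96/49

96/49


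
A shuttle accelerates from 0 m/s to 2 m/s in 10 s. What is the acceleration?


Given: initial velocity v0 = 0 m/s, final velocity v = 2 m/s, time t = 10 s
Using a = (v - v0) / t
a = (2 - 0) / 10
a = 2 / 10
a = 1/5 m/s^2

1/5 m/s^2


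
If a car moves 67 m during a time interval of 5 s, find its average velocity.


Given: distance d = 67 m, time t = 5 s
Using v = d / t
v = 67 / 5
v = 67/5 m/s

67/5 m/s


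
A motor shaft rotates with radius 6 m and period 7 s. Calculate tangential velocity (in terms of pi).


Given: radius r = 6 m, period T = 7 s
Using v = 2*pi*r / T
v = 2*pi*6 / 7
v = 12*pi / 7
v = 12/7*pi m/s

12/7*pi m/s


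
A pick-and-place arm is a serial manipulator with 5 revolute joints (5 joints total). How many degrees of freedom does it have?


Given: serial robot with 5 revolute joints
DOF contribution per joint type: revolute=1, prismatic=1, spherical=3, fixed=0
DOF = 5*1
DOF = 5

5


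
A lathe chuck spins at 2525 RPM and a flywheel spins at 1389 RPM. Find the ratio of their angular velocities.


Given: RPM_A = 2525, RPM_B = 1389
omega = 2*pi*RPM/60, so omega_A/omega_B = RPM_A / RPM_B
omega_A/omega_B = 2525 / 1389
omega_A/omega_B = 2525/1389

2525/1389


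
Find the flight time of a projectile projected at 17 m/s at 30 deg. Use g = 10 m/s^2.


Given: v0 = 17 m/s, theta = 30 deg, g = 10 m/s^2
sin(30) = 1/2
Using T = 2*v0*sin(theta) / g
T = 2*17*1/2 / 10
T = 17 / 10
T = 17/10 s

17/10 s


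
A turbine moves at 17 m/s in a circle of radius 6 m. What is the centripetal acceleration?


Given: v = 17 m/s, r = 6 m
Using a_c = v^2 / r
a_c = 17^2 / 6
a_c = 289 / 6
a_c = 289/6 m/s^2

289/6 m/s^2


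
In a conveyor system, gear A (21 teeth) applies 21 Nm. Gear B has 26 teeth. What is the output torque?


Given: N1 = 21, N2 = 26, T1 = 21 Nm
Using T2/T1 = N2/N1
T2 = T1 * N2 / N1
T2 = 21 * 26 / 21
T2 = 546 / 21
T2 = 26 Nm

26 Nm


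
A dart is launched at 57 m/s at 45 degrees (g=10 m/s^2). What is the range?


Given: v0 = 57 m/s, theta = 45 deg, g = 10 m/s^2
sin(2*45) = sin(90) = 1
Using R = v0^2 * sin(2*theta) / g
R = 57^2 * 1 / 10
R = 3249 / 10
R = 3249/10 m

3249/10 m


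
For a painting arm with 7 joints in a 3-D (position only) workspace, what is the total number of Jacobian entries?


Given: task space dimension = 3, joints = 7
Jacobian is a 3 x 7 matrix
Total entries = rows * columns
Total = 3 * 7
Total = 21

21


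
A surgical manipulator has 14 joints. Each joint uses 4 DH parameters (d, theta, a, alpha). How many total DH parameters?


Given: 14 joints, 4 DH parameters per joint (d, theta, a, alpha)
Total DH parameters = number_of_joints * 4
Total = 14 * 4
Total = 56

56


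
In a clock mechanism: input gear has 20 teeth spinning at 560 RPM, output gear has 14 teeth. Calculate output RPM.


Given: N1 = 20 teeth, w1 = 560 RPM, N2 = 14 teeth
Using N1*w1 = N2*w2
w2 = N1*w1 / N2
w2 = 20*560 / 14
w2 = 11200 / 14
w2 = 800 RPM

800 RPM


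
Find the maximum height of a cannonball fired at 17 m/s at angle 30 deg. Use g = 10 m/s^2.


Given: v0 = 17 m/s, theta = 30 deg, g = 10 m/s^2
sin^2(30) = 1/4
Using H = v0^2 * sin^2(theta) / (2*g)
H = 17^2 * 1/4 / (2*10)
H = 289 * 1/4 / 20
H = 289/4 / 20
H = 289/80 m

289/80 m


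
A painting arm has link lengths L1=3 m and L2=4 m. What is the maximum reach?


Given: L1 = 3 m, L2 = 4 m
For a 2-link planar arm, max reach = L1 + L2 (fully extended)
Max reach = 3 + 4
Max reach = 7 m

7 m


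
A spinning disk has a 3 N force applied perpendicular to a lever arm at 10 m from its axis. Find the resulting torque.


Given: F = 3 N, r = 10 m, angle = 90 deg (perpendicular)
Using tau = F * r * sin(90)
sin(90) = 1
tau = 3 * 10 * 1
tau = 30 Nm

30 Nm


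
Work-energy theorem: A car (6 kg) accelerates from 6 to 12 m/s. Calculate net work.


Given: m = 6 kg, v0 = 6 m/s, v = 12 m/s
Using W = (1/2)*m*(v^2 - v0^2)
v^2 = 12^2 = 144
v0^2 = 6^2 = 36
v^2 - v0^2 = 144 - 36 = 108
W = (1/2)*6*108 = 324 J

324 J


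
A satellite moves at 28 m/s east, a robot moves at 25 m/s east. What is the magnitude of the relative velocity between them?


Given: v_A = 28 m/s east, v_B = 25 m/s east
Both move in the same direction; relative speed = |v_A - v_B|
|28 - 25| = |3|
= 3 m/s

3 m/s


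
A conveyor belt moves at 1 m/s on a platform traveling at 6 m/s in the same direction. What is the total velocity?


Given: object velocity = 1 m/s, platform velocity = 6 m/s (same direction)
Using classical velocity addition: v_total = v_object + v_platform
v_total = 1 + 6
v_total = 7 m/s

7 m/s


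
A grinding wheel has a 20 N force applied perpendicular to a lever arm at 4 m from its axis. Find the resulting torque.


Given: F = 20 N, r = 4 m, angle = 90 deg (perpendicular)
Using tau = F * r * sin(90)
sin(90) = 1
tau = 20 * 4 * 1
tau = 80 Nm

80 Nm


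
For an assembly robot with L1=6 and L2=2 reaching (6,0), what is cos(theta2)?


Given: L1 = 6, L2 = 2, target (x, y) = (6, 0)
Using cos(theta2) = (x^2 + y^2 - L1^2 - L2^2) / (2*L1*L2)
x^2 + y^2 = 6^2 + 0 = 36
L1^2 + L2^2 = 36 + 4 = 40
Numerator = 36 - 40 = -4
Denominator = 2*6*2 = 24
cos(theta2) = -4/24 = -1/6

-1/6


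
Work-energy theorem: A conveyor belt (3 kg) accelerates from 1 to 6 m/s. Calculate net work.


Given: m = 3 kg, v0 = 1 m/s, v = 6 m/s
Using W = (1/2)*m*(v^2 - v0^2)
v^2 = 6^2 = 36
v0^2 = 1^2 = 1
v^2 - v0^2 = 36 - 1 = 35
W = (1/2)*3*35 = 105/2 J

105/2 J


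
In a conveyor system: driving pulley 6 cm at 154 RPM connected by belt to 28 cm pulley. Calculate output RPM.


Given: D1 = 6 cm, w1 = 154 RPM, D2 = 28 cm
Using D1*w1 = D2*w2
w2 = D1*w1 / D2
w2 = 6*154 / 28
w2 = 924 / 28
w2 = 33 RPM

33 RPM


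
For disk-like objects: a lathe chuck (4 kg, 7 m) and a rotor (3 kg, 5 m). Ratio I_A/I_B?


Given: M1=4 kg, R1=7 m, M2=3 kg, R2=5 m
For a disk: I = (1/2)*M*R^2, so I_A/I_B = (M1*R1^2)/(M2*R2^2)
M1*R1^2 = 4*49 = 196
M2*R2^2 = 3*25 = 75
I_A/I_B = 196/75 = 196/75

196/75


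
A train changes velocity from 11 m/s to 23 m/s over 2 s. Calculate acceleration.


Given: initial velocity v0 = 11 m/s, final velocity v = 23 m/s, time t = 2 s
Using a = (v - v0) / t
a = (23 - 11) / 2
a = 12 / 2
a = 6 m/s^2

6 m/s^2


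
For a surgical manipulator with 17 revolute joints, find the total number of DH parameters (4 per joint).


Given: 17 joints, 4 DH parameters per joint (d, theta, a, alpha)
Total DH parameters = number_of_joints * 4
Total = 17 * 4
Total = 68

68


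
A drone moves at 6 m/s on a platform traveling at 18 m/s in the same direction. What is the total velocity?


Given: object velocity = 6 m/s, platform velocity = 18 m/s (same direction)
Using classical velocity addition: v_total = v_object + v_platform
v_total = 6 + 18
v_total = 24 m/s

24 m/s


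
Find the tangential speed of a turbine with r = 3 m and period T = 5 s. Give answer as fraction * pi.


Given: radius r = 3 m, period T = 5 s
Using v = 2*pi*r / T
v = 2*pi*3 / 5
v = 6*pi / 5
v = 6/5*pi m/s

6/5*pi m/s


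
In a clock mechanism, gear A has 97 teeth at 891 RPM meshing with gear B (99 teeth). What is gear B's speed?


Given: N1 = 97 teeth, w1 = 891 RPM, N2 = 99 teeth
Using N1*w1 = N2*w2
w2 = N1*w1 / N2
w2 = 97*891 / 99
w2 = 86427 / 99
w2 = 873 RPM

873 RPM


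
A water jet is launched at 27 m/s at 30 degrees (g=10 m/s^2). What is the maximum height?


Given: v0 = 27 m/s, theta = 30 deg, g = 10 m/s^2
sin^2(30) = 1/4
Using H = v0^2 * sin^2(theta) / (2*g)
H = 27^2 * 1/4 / (2*10)
H = 729 * 1/4 / 20
H = 729/4 / 20
H = 729/80 m

729/80 m


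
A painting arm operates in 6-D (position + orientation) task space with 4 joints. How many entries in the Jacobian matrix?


Given: task space dimension = 6, joints = 4
Jacobian is a 6 x 4 matrix
Total entries = rows * columns
Total = 6 * 4
Total = 24

24


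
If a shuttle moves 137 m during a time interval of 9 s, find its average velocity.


Given: distance d = 137 m, time t = 9 s
Using v = d / t
v = 137 / 9
v = 137/9 m/s

137/9 m/s


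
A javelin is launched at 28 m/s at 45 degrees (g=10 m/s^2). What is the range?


Given: v0 = 28 m/s, theta = 45 deg, g = 10 m/s^2
sin(2*45) = sin(90) = 1
Using R = v0^2 * sin(2*theta) / g
R = 28^2 * 1 / 10
R = 784 / 10
R = 392/5 m

392/5 m


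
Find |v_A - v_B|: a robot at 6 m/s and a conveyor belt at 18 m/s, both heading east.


Given: v_A = 6 m/s east, v_B = 18 m/s east
Both move in the same direction; relative speed = |v_A - v_B|
|6 - 18| = |-12|
= 12 m/s

12 m/s


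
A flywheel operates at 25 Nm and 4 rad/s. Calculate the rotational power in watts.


Given: tau = 25 Nm, omega = 4 rad/s
Using P = tau * omega
P = 25 * 4
P = 100 W

100 W


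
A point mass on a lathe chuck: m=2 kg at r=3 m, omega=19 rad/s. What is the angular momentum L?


Given: m = 2 kg, r = 3 m, omega = 19 rad/s
For a point mass: I = m*r^2
I = 2*3^2 = 2*9 = 18
L = I*omega = 18*19
L = 342 kg*m^2/s

342 kg*m^2/s


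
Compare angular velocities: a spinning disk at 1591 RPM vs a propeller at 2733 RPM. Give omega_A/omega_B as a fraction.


Given: RPM_A = 1591, RPM_B = 2733
omega = 2*pi*RPM/60, so omega_A/omega_B = RPM_A / RPM_B
omega_A/omega_B = 1591 / 2733
omega_A/omega_B = 1591/2733

1591/2733


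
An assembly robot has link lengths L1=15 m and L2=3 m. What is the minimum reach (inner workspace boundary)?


Given: L1 = 15 m, L2 = 3 m
For a 2-link planar arm, min reach = |L1 - L2| (second link folded back)
Min reach = |15 - 3|
Min reach = 12 m

12 m


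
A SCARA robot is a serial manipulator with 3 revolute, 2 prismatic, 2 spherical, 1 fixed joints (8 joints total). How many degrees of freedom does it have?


Given: serial robot with 3 revolute, 2 prismatic, 2 spherical, 1 fixed joints
DOF contribution per joint type: revolute=1, prismatic=1, spherical=3, fixed=0
DOF = 3*1 + 2*1 + 2*3 + 1*0
DOF = 11

11


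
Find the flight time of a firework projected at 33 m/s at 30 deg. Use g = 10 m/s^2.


Given: v0 = 33 m/s, theta = 30 deg, g = 10 m/s^2
sin(30) = 1/2
Using T = 2*v0*sin(theta) / g
T = 2*33*1/2 / 10
T = 33 / 10
T = 33/10 s

33/10 s


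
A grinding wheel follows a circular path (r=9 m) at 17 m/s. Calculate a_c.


Given: v = 17 m/s, r = 9 m
Using a_c = v^2 / r
a_c = 17^2 / 9
a_c = 289 / 9
a_c = 289/9 m/s^2

289/9 m/s^2


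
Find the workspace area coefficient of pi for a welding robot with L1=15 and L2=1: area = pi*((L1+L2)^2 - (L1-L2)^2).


Given: L1 = 15, L2 = 1
(L1+L2)^2 = (16)^2 = 256
(L1-L2)^2 = (14)^2 = 196
Difference = 256 - 196 = 60
This equals 4*L1*L2 = 4*15*1 = 60
Workspace area = 60*pi

60


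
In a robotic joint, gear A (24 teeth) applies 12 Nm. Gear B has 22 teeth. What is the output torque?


Given: N1 = 24, N2 = 22, T1 = 12 Nm
Using T2/T1 = N2/N1
T2 = T1 * N2 / N1
T2 = 12 * 22 / 24
T2 = 264 / 24
T2 = 11 Nm

11 Nm


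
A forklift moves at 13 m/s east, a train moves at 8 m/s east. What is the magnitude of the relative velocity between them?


Given: v_A = 13 m/s east, v_B = 8 m/s east
Both move in the same direction; relative speed = |v_A - v_B|
|13 - 8| = |5|
= 5 m/s

5 m/s


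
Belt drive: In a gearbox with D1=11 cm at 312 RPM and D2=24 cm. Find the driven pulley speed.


Given: D1 = 11 cm, w1 = 312 RPM, D2 = 24 cm
Using D1*w1 = D2*w2
w2 = D1*w1 / D2
w2 = 11*312 / 24
w2 = 3432 / 24
w2 = 143 RPM

143 RPM


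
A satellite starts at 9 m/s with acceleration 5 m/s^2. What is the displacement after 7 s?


Given: v0 = 9 m/s, a = 5 m/s^2, t = 7 s
Using s = v0*t + (1/2)*a*t^2
s = 9*7 + (1/2)*5*7^2
s = 63 + (1/2)*245
s = 63 + 245/2
s = 371/2

371/2 m


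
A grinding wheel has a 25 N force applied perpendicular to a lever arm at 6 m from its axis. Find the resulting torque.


Given: F = 25 N, r = 6 m, angle = 90 deg (perpendicular)
Using tau = F * r * sin(90)
sin(90) = 1
tau = 25 * 6 * 1
tau = 150 Nm

150 Nm


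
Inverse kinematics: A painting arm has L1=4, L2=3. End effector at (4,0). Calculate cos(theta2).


Given: L1 = 4, L2 = 3, target (x, y) = (4, 0)
Using cos(theta2) = (x^2 + y^2 - L1^2 - L2^2) / (2*L1*L2)
x^2 + y^2 = 4^2 + 0 = 16
L1^2 + L2^2 = 16 + 9 = 25
Numerator = 16 - 25 = -9
Denominator = 2*4*3 = 24
cos(theta2) = -9/24 = -3/8

-3/8


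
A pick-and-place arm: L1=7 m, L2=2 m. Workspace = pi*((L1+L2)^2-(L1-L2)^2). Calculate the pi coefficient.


Given: L1 = 7, L2 = 2
(L1+L2)^2 = (9)^2 = 81
(L1-L2)^2 = (5)^2 = 25
Difference = 81 - 25 = 56
This equals 4*L1*L2 = 4*7*2 = 56
Workspace area = 56*pi

56


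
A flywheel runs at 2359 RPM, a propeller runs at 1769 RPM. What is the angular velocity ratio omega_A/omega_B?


Given: RPM_A = 2359, RPM_B = 1769
omega = 2*pi*RPM/60, so omega_A/omega_B = RPM_A / RPM_B
omega_A/omega_B = 2359 / 1769
omega_A/omega_B = 2359/1769

2359/1769


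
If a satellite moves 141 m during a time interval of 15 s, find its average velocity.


Given: distance d = 141 m, time t = 15 s
Using v = d / t
v = 141 / 15
v = 47/5 m/s

47/5 m/s


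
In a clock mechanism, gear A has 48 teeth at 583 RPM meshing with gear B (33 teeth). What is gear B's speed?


Given: N1 = 48 teeth, w1 = 583 RPM, N2 = 33 teeth
Using N1*w1 = N2*w2
w2 = N1*w1 / N2
w2 = 48*583 / 33
w2 = 27984 / 33
w2 = 848 RPM

848 RPM


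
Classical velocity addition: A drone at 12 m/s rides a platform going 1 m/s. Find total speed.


Given: object velocity = 12 m/s, platform velocity = 1 m/s (same direction)
Using classical velocity addition: v_total = v_object + v_platform
v_total = 12 + 1
v_total = 13 m/s

13 m/s


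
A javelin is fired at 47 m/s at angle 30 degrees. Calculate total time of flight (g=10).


Given: v0 = 47 m/s, theta = 30 deg, g = 10 m/s^2
sin(30) = 1/2
Using T = 2*v0*sin(theta) / g
T = 2*47*1/2 / 10
T = 47 / 10
T = 47/10 s

47/10 s


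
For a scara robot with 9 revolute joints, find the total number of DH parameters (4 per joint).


Given: 9 joints, 4 DH parameters per joint (d, theta, a, alpha)
Total DH parameters = number_of_joints * 4
Total = 9 * 4
Total = 36

36


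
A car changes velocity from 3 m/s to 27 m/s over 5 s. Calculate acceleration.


Given: initial velocity v0 = 3 m/s, final velocity v = 27 m/s, time t = 5 s
Using a = (v - v0) / t
a = (27 - 3) / 5
a = 24 / 5
a = 24/5 m/s^2

24/5 m/s^2


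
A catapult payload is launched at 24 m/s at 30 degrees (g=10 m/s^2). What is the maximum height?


Given: v0 = 24 m/s, theta = 30 deg, g = 10 m/s^2
sin^2(30) = 1/4
Using H = v0^2 * sin^2(theta) / (2*g)
H = 24^2 * 1/4 / (2*10)
H = 576 * 1/4 / 20
H = 144 / 20
H = 36/5 m

36/5 m


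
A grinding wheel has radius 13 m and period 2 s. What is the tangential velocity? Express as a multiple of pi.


Given: radius r = 13 m, period T = 2 s
Using v = 2*pi*r / T
v = 2*pi*13 / 2
v = 26*pi / 2
v = 13*pi m/s

13*pi m/s


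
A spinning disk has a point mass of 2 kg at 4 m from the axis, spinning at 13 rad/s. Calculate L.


Given: m = 2 kg, r = 4 m, omega = 13 rad/s
For a point mass: I = m*r^2
I = 2*4^2 = 2*16 = 32
L = I*omega = 32*13
L = 416 kg*m^2/s

416 kg*m^2/s


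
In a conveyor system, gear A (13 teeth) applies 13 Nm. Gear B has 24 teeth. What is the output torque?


Given: N1 = 13, N2 = 24, T1 = 13 Nm
Using T2/T1 = N2/N1
T2 = T1 * N2 / N1
T2 = 13 * 24 / 13
T2 = 312 / 13
T2 = 24 Nm

24 Nm


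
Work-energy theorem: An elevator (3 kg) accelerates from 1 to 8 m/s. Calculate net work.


Given: m = 3 kg, v0 = 1 m/s, v = 8 m/s
Using W = (1/2)*m*(v^2 - v0^2)
v^2 = 8^2 = 64
v0^2 = 1^2 = 1
v^2 - v0^2 = 64 - 1 = 63
W = (1/2)*3*63 = 189/2 J

189/2 J


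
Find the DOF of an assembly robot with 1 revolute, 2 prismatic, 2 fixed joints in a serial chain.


Given: serial robot with 1 revolute, 2 prismatic, 2 fixed joints
DOF contribution per joint type: revolute=1, prismatic=1, spherical=3, fixed=0
DOF = 1*1 + 2*1 + 2*0
DOF = 3

3


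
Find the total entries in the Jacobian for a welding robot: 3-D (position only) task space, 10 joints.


Given: task space dimension = 3, joints = 10
Jacobian is a 3 x 10 matrix
Total entries = rows * columns
Total = 3 * 10
Total = 30

30


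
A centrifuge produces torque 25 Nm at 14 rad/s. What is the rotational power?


Given: tau = 25 Nm, omega = 14 rad/s
Using P = tau * omega
P = 25 * 14
P = 350 W

350 W


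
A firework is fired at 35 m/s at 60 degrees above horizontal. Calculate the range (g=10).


Given: v0 = 35 m/s, theta = 60 deg, g = 10 m/s^2
sin(2*60) = sin(120) = sqrt(3)/2
Using R = v0^2 * sin(2*theta) / g
R = 35^2 * (sqrt(3)/2) / 10
R = 1225 * sqrt(3) / 20
R = 245/4*sqrt(3) m

245/4*sqrt(3) m


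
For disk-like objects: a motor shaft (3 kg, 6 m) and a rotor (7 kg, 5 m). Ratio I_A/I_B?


Given: M1=3 kg, R1=6 m, M2=7 kg, R2=5 m
For a disk: I = (1/2)*M*R^2, so I_A/I_B = (M1*R1^2)/(M2*R2^2)
M1*R1^2 = 3*36 = 108
M2*R2^2 = 7*25 = 175
I_A/I_B = 108/175 = 108/175

108/175


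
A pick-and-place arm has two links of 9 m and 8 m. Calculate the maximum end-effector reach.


Given: L1 = 9 m, L2 = 8 m
For a 2-link planar arm, max reach = L1 + L2 (fully extended)
Max reach = 9 + 8
Max reach = 17 m

17 m


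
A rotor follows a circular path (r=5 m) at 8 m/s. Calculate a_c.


Given: v = 8 m/s, r = 5 m
Using a_c = v^2 / r
a_c = 8^2 / 5
a_c = 64 / 5
a_c = 64/5 m/s^2

64/5 m/s^2


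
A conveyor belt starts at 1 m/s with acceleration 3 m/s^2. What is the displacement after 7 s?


Given: v0 = 1 m/s, a = 3 m/s^2, t = 7 s
Using s = v0*t + (1/2)*a*t^2
s = 1*7 + (1/2)*3*7^2
s = 7 + (1/2)*147
s = 7 + 147/2
s = 161/2

161/2 m


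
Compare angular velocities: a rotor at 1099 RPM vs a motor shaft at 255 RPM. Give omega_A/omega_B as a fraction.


Given: RPM_A = 1099, RPM_B = 255
omega = 2*pi*RPM/60, so omega_A/omega_B = RPM_A / RPM_B
omega_A/omega_B = 1099 / 255
omega_A/omega_B = 1099/255

1099/255


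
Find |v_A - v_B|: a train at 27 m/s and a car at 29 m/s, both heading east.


Given: v_A = 27 m/s east, v_B = 29 m/s east
Both move in the same direction; relative speed = |v_A - v_B|
|27 - 29| = |-2|
= 2 m/s

2 m/s


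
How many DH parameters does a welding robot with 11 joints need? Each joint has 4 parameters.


Given: 11 joints, 4 DH parameters per joint (d, theta, a, alpha)
Total DH parameters = number_of_joints * 4
Total = 11 * 4
Total = 44

44


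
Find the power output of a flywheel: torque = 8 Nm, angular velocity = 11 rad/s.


Given: tau = 8 Nm, omega = 11 rad/s
Using P = tau * omega
P = 8 * 11
P = 88 W

88 W


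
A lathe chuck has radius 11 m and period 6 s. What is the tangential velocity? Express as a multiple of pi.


Given: radius r = 11 m, period T = 6 s
Using v = 2*pi*r / T
v = 2*pi*11 / 6
v = 22*pi / 6
v = 11/3*pi m/s

11/3*pi m/s


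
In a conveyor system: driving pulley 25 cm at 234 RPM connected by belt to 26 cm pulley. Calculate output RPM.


Given: D1 = 25 cm, w1 = 234 RPM, D2 = 26 cm
Using D1*w1 = D2*w2
w2 = D1*w1 / D2
w2 = 25*234 / 26
w2 = 5850 / 26
w2 = 225 RPM

225 RPM


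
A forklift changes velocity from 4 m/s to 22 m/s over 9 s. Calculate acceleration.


Given: initial velocity v0 = 4 m/s, final velocity v = 22 m/s, time t = 9 s
Using a = (v - v0) / t
a = (22 - 4) / 9
a = 18 / 9
a = 2 m/s^2

2 m/s^2


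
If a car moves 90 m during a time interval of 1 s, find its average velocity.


Given: distance d = 90 m, time t = 1 s
Using v = d / t
v = 90 / 1
v = 90 m/s

90 m/s


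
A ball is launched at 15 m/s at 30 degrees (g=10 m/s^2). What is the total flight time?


Given: v0 = 15 m/s, theta = 30 deg, g = 10 m/s^2
sin(30) = 1/2
Using T = 2*v0*sin(theta) / g
T = 2*15*1/2 / 10
T = 15 / 10
T = 3/2 s

3/2 s


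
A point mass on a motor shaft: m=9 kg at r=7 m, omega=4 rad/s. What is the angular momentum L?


Given: m = 9 kg, r = 7 m, omega = 4 rad/s
For a point mass: I = m*r^2
I = 9*7^2 = 9*49 = 441
L = I*omega = 441*4
L = 1764 kg*m^2/s

1764 kg*m^2/s


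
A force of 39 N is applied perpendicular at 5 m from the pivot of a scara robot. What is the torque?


Given: F = 39 N, r = 5 m, angle = 90 deg (perpendicular)
Using tau = F * r * sin(90)
sin(90) = 1
tau = 39 * 5 * 1
tau = 195 Nm

195 Nm


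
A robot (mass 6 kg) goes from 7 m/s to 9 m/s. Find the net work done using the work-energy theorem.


Given: m = 6 kg, v0 = 7 m/s, v = 9 m/s
Using W = (1/2)*m*(v^2 - v0^2)
v^2 = 9^2 = 81
v0^2 = 7^2 = 49
v^2 - v0^2 = 81 - 49 = 32
W = (1/2)*6*32 = 96 J

96 J


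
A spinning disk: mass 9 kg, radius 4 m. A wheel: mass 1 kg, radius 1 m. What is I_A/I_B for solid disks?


Given: M1=9 kg, R1=4 m, M2=1 kg, R2=1 m
For a disk: I = (1/2)*M*R^2, so I_A/I_B = (M1*R1^2)/(M2*R2^2)
M1*R1^2 = 9*16 = 144
M2*R2^2 = 1*1 = 1
I_A/I_B = 144/1 = 144

144


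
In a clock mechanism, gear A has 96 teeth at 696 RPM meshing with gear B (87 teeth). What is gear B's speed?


Given: N1 = 96 teeth, w1 = 696 RPM, N2 = 87 teeth
Using N1*w1 = N2*w2
w2 = N1*w1 / N2
w2 = 96*696 / 87
w2 = 66816 / 87
w2 = 768 RPM

768 RPM


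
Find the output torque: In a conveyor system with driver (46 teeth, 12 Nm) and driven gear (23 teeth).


Given: N1 = 46, N2 = 23, T1 = 12 Nm
Using T2/T1 = N2/N1
T2 = T1 * N2 / N1
T2 = 12 * 23 / 46
T2 = 276 / 46
T2 = 6 Nm

6 Nm


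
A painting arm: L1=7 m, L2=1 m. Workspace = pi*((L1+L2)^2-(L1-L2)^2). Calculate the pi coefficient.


Given: L1 = 7, L2 = 1
(L1+L2)^2 = (8)^2 = 64
(L1-L2)^2 = (6)^2 = 36
Difference = 64 - 36 = 28
This equals 4*L1*L2 = 4*7*1 = 28
Workspace area = 28*pi

28


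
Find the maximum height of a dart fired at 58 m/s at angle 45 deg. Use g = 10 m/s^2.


Given: v0 = 58 m/s, theta = 45 deg, g = 10 m/s^2
sin^2(45) = 1/2
Using H = v0^2 * sin^2(theta) / (2*g)
H = 58^2 * 1/2 / (2*10)
H = 3364 * 1/2 / 20
H = 1682 / 20
H = 841/10 m

841/10 m


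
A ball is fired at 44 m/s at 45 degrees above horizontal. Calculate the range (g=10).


Given: v0 = 44 m/s, theta = 45 deg, g = 10 m/s^2
sin(2*45) = sin(90) = 1
Using R = v0^2 * sin(2*theta) / g
R = 44^2 * 1 / 10
R = 1936 / 10
R = 968/5 m

968/5 m


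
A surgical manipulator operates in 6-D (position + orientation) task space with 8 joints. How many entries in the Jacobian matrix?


Given: task space dimension = 6, joints = 8
Jacobian is a 6 x 8 matrix
Total entries = rows * columns
Total = 6 * 8
Total = 48

48


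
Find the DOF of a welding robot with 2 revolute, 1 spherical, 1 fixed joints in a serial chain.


Given: serial robot with 2 revolute, 1 spherical, 1 fixed joints
DOF contribution per joint type: revolute=1, prismatic=1, spherical=3, fixed=0
DOF = 2*1 + 1*3 + 1*0
DOF = 5

5


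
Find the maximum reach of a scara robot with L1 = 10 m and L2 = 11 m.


Given: L1 = 10 m, L2 = 11 m
For a 2-link planar arm, max reach = L1 + L2 (fully extended)
Max reach = 10 + 11
Max reach = 21 m

21 m


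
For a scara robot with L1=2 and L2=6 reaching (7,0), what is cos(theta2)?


Given: L1 = 2, L2 = 6, target (x, y) = (7, 0)
Using cos(theta2) = (x^2 + y^2 - L1^2 - L2^2) / (2*L1*L2)
x^2 + y^2 = 7^2 + 0 = 49
L1^2 + L2^2 = 4 + 36 = 40
Numerator = 49 - 40 = 9
Denominator = 2*2*6 = 24
cos(theta2) = 9/24 = 3/8

3/8


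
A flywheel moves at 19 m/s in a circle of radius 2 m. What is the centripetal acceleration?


Given: v = 19 m/s, r = 2 m
Using a_c = v^2 / r
a_c = 19^2 / 2
a_c = 361 / 2
a_c = 361/2 m/s^2

361/2 m/s^2


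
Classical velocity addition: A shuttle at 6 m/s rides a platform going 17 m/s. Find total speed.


Given: object velocity = 6 m/s, platform velocity = 17 m/s (same direction)
Using classical velocity addition: v_total = v_object + v_platform
v_total = 6 + 17
v_total = 23 m/s

23 m/s


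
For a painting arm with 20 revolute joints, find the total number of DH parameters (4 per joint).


Given: 20 joints, 4 DH parameters per joint (d, theta, a, alpha)
Total DH parameters = number_of_joints * 4
Total = 20 * 4
Total = 80

80


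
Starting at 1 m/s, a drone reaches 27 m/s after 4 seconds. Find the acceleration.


Given: initial velocity v0 = 1 m/s, final velocity v = 27 m/s, time t = 4 s
Using a = (v - v0) / t
a = (27 - 1) / 4
a = 26 / 4
a = 13/2 m/s^2

13/2 m/s^2


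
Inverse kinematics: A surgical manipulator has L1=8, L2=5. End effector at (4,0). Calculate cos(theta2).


Given: L1 = 8, L2 = 5, target (x, y) = (4, 0)
Using cos(theta2) = (x^2 + y^2 - L1^2 - L2^2) / (2*L1*L2)
x^2 + y^2 = 4^2 + 0 = 16
L1^2 + L2^2 = 64 + 25 = 89
Numerator = 16 - 89 = -73
Denominator = 2*8*5 = 80
cos(theta2) = -73/80 = -73/80

-73/80


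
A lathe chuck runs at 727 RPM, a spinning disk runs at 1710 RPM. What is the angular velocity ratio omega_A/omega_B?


Given: RPM_A = 727, RPM_B = 1710
omega = 2*pi*RPM/60, so omega_A/omega_B = RPM_A / RPM_B
omega_A/omega_B = 727 / 1710
omega_A/omega_B = 727/1710

727/1710


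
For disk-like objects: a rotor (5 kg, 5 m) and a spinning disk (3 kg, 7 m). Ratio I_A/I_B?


Given: M1=5 kg, R1=5 m, M2=3 kg, R2=7 m
For a disk: I = (1/2)*M*R^2, so I_A/I_B = (M1*R1^2)/(M2*R2^2)
M1*R1^2 = 5*25 = 125
M2*R2^2 = 3*49 = 147
I_A/I_B = 125/147 = 125/147

125/147


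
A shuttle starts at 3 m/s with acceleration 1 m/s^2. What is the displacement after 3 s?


Given: v0 = 3 m/s, a = 1 m/s^2, t = 3 s
Using s = v0*t + (1/2)*a*t^2
s = 3*3 + (1/2)*1*3^2
s = 9 + (1/2)*9
s = 9 + 9/2
s = 27/2

27/2 m


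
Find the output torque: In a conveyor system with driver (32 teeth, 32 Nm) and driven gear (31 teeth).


Given: N1 = 32, N2 = 31, T1 = 32 Nm
Using T2/T1 = N2/N1
T2 = T1 * N2 / N1
T2 = 32 * 31 / 32
T2 = 992 / 32
T2 = 31 Nm

31 Nm


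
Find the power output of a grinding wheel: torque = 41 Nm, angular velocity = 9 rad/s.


Given: tau = 41 Nm, omega = 9 rad/s
Using P = tau * omega
P = 41 * 9
P = 369 W

369 W


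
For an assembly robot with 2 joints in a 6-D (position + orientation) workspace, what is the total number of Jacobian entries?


Given: task space dimension = 6, joints = 2
Jacobian is a 6 x 2 matrix
Total entries = rows * columns
Total = 6 * 2
Total = 12

12


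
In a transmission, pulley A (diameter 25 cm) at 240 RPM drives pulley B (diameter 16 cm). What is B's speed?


Given: D1 = 25 cm, w1 = 240 RPM, D2 = 16 cm
Using D1*w1 = D2*w2
w2 = D1*w1 / D2
w2 = 25*240 / 16
w2 = 6000 / 16
w2 = 375 RPM

375 RPM


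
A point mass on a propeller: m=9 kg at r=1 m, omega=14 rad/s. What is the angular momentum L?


Given: m = 9 kg, r = 1 m, omega = 14 rad/s
For a point mass: I = m*r^2
I = 9*1^2 = 9*1 = 9
L = I*omega = 9*14
L = 126 kg*m^2/s

126 kg*m^2/s


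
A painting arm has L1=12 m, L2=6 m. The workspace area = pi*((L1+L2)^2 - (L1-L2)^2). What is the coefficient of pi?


Given: L1 = 12, L2 = 6
(L1+L2)^2 = (18)^2 = 324
(L1-L2)^2 = (6)^2 = 36
Difference = 324 - 36 = 288
This equals 4*L1*L2 = 4*12*6 = 288
Workspace area = 288*pi

288


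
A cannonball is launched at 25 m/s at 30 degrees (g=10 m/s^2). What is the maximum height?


Given: v0 = 25 m/s, theta = 30 deg, g = 10 m/s^2
sin^2(30) = 1/4
Using H = v0^2 * sin^2(theta) / (2*g)
H = 25^2 * 1/4 / (2*10)
H = 625 * 1/4 / 20
H = 625/4 / 20
H = 125/16 m

125/16 m


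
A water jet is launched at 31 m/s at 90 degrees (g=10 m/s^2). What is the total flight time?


Given: v0 = 31 m/s, theta = 90 deg, g = 10 m/s^2
sin(90) = 1
Using T = 2*v0*sin(theta) / g
T = 2*31*1 / 10
T = 62 / 10
T = 31/5 s

31/5 s


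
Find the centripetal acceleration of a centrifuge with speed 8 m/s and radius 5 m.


Given: v = 8 m/s, r = 5 m
Using a_c = v^2 / r
a_c = 8^2 / 5
a_c = 64 / 5
a_c = 64/5 m/s^2

64/5 m/s^2


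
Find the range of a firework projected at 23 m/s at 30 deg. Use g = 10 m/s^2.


Given: v0 = 23 m/s, theta = 30 deg, g = 10 m/s^2
sin(2*30) = sin(60) = sqrt(3)/2
Using R = v0^2 * sin(2*theta) / g
R = 23^2 * (sqrt(3)/2) / 10
R = 529 * sqrt(3) / 20
R = 529/20*sqrt(3) m

529/20*sqrt(3) m


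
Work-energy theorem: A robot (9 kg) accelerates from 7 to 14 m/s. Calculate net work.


Given: m = 9 kg, v0 = 7 m/s, v = 14 m/s
Using W = (1/2)*m*(v^2 - v0^2)
v^2 = 14^2 = 196
v0^2 = 7^2 = 49
v^2 - v0^2 = 196 - 49 = 147
W = (1/2)*9*147 = 1323/2 J

1323/2 J


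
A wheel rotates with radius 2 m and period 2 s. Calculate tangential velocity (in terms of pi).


Given: radius r = 2 m, period T = 2 s
Using v = 2*pi*r / T
v = 2*pi*2 / 2
v = 4*pi / 2
v = 2*pi m/s

2*pi m/s


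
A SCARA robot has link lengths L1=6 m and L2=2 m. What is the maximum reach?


Given: L1 = 6 m, L2 = 2 m
For a 2-link planar arm, max reach = L1 + L2 (fully extended)
Max reach = 6 + 2
Max reach = 8 m

8 m


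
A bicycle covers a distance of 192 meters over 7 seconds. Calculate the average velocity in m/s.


Given: distance d = 192 m, time t = 7 s
Using v = d / t
v = 192 / 7
v = 192/7 m/s

192/7 m/s


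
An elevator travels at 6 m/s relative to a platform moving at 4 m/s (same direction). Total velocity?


Given: object velocity = 6 m/s, platform velocity = 4 m/s (same direction)
Using classical velocity addition: v_total = v_object + v_platform
v_total = 6 + 4
v_total = 10 m/s

10 m/s


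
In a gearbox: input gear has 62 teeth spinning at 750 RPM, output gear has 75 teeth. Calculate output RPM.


Given: N1 = 62 teeth, w1 = 750 RPM, N2 = 75 teeth
Using N1*w1 = N2*w2
w2 = N1*w1 / N2
w2 = 62*750 / 75
w2 = 46500 / 75
w2 = 620 RPM

620 RPM


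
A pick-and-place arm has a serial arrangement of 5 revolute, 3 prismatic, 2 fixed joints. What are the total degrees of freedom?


Given: serial robot with 5 revolute, 3 prismatic, 2 fixed joints
DOF contribution per joint type: revolute=1, prismatic=1, spherical=3, fixed=0
DOF = 5*1 + 3*1 + 2*0
DOF = 8

8


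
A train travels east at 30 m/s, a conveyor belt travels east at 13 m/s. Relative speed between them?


Given: v_A = 30 m/s east, v_B = 13 m/s east
Both move in the same direction; relative speed = |v_A - v_B|
|30 - 13| = |17|
= 17 m/s

17 m/s


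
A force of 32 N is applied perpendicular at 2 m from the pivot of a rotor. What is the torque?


Given: F = 32 N, r = 2 m, angle = 90 deg (perpendicular)
Using tau = F * r * sin(90)
sin(90) = 1
tau = 32 * 2 * 1
tau = 64 Nm

64 Nm


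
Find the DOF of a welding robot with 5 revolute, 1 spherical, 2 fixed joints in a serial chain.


Given: serial robot with 5 revolute, 1 spherical, 2 fixed joints
DOF contribution per joint type: revolute=1, prismatic=1, spherical=3, fixed=0
DOF = 5*1 + 1*3 + 2*0
DOF = 8

8


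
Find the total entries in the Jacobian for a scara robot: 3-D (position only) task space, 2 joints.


Given: task space dimension = 3, joints = 2
Jacobian is a 3 x 2 matrix
Total entries = rows * columns
Total = 3 * 2
Total = 6

6


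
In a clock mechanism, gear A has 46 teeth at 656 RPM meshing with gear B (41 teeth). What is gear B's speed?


Given: N1 = 46 teeth, w1 = 656 RPM, N2 = 41 teeth
Using N1*w1 = N2*w2
w2 = N1*w1 / N2
w2 = 46*656 / 41
w2 = 30176 / 41
w2 = 736 RPM

736 RPM


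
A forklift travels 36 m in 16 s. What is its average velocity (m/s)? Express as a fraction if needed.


Given: distance d = 36 m, time t = 16 s
Using v = d / t
v = 36 / 16
v = 9/4 m/s

9/4 m/s


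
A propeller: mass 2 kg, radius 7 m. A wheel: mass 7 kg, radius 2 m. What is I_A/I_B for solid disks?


Given: M1=2 kg, R1=7 m, M2=7 kg, R2=2 m
For a disk: I = (1/2)*M*R^2, so I_A/I_B = (M1*R1^2)/(M2*R2^2)
M1*R1^2 = 2*49 = 98
M2*R2^2 = 7*4 = 28
I_A/I_B = 98/28 = 7/2

7/2


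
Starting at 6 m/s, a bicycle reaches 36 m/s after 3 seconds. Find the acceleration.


Given: initial velocity v0 = 6 m/s, final velocity v = 36 m/s, time t = 3 s
Using a = (v - v0) / t
a = (36 - 6) / 3
a = 30 / 3
a = 10 m/s^2

10 m/s^2


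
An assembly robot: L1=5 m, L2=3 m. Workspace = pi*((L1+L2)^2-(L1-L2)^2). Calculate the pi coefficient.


Given: L1 = 5, L2 = 3
(L1+L2)^2 = (8)^2 = 64
(L1-L2)^2 = (2)^2 = 4
Difference = 64 - 4 = 60
This equals 4*L1*L2 = 4*5*3 = 60
Workspace area = 60*pi

60


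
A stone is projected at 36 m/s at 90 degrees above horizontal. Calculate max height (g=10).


Given: v0 = 36 m/s, theta = 90 deg, g = 10 m/s^2
sin^2(90) = 1
Using H = v0^2 * sin^2(theta) / (2*g)
H = 36^2 * 1 / (2*10)
H = 1296 * 1 / 20
H = 1296 / 20
H = 324/5 m

324/5 m


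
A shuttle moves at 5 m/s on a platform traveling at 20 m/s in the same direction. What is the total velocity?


Given: object velocity = 5 m/s, platform velocity = 20 m/s (same direction)
Using classical velocity addition: v_total = v_object + v_platform
v_total = 5 + 20
v_total = 25 m/s

25 m/s


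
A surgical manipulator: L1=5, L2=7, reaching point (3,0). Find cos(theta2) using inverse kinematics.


Given: L1 = 5, L2 = 7, target (x, y) = (3, 0)
Using cos(theta2) = (x^2 + y^2 - L1^2 - L2^2) / (2*L1*L2)
x^2 + y^2 = 3^2 + 0 = 9
L1^2 + L2^2 = 25 + 49 = 74
Numerator = 9 - 74 = -65
Denominator = 2*5*7 = 70
cos(theta2) = -65/70 = -13/14

-13/14


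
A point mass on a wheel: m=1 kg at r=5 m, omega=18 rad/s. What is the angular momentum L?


Given: m = 1 kg, r = 5 m, omega = 18 rad/s
For a point mass: I = m*r^2
I = 1*5^2 = 1*25 = 25
L = I*omega = 25*18
L = 450 kg*m^2/s

450 kg*m^2/s


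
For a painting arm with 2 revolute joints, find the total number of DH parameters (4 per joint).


Given: 2 joints, 4 DH parameters per joint (d, theta, a, alpha)
Total DH parameters = number_of_joints * 4
Total = 2 * 4
Total = 8

8


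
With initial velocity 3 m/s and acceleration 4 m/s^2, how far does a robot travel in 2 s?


Given: v0 = 3 m/s, a = 4 m/s^2, t = 2 s
Using s = v0*t + (1/2)*a*t^2
s = 3*2 + (1/2)*4*2^2
s = 6 + (1/2)*16
s = 6 + 8
s = 14

14 m


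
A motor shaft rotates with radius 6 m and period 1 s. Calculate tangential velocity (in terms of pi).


Given: radius r = 6 m, period T = 1 s
Using v = 2*pi*r / T
v = 2*pi*6 / 1
v = 12*pi / 1
v = 12*pi m/s

12*pi m/s


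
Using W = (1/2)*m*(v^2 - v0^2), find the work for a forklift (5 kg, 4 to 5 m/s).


Given: m = 5 kg, v0 = 4 m/s, v = 5 m/s
Using W = (1/2)*m*(v^2 - v0^2)
v^2 = 5^2 = 25
v0^2 = 4^2 = 16
v^2 - v0^2 = 25 - 16 = 9
W = (1/2)*5*9 = 45/2 J

45/2 J


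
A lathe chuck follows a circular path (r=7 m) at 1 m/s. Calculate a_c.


Given: v = 1 m/s, r = 7 m
Using a_c = v^2 / r
a_c = 1^2 / 7
a_c = 1 / 7
a_c = 1/7 m/s^2

1/7 m/s^2


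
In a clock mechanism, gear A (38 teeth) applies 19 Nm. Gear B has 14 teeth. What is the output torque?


Given: N1 = 38, N2 = 14, T1 = 19 Nm
Using T2/T1 = N2/N1
T2 = T1 * N2 / N1
T2 = 19 * 14 / 38
T2 = 266 / 38
T2 = 7 Nm

7 Nm


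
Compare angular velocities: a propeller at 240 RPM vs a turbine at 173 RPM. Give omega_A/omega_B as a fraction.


Given: RPM_A = 240, RPM_B = 173
omega = 2*pi*RPM/60, so omega_A/omega_B = RPM_A / RPM_B
omega_A/omega_B = 240 / 173
omega_A/omega_B = 240/173

240/173
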